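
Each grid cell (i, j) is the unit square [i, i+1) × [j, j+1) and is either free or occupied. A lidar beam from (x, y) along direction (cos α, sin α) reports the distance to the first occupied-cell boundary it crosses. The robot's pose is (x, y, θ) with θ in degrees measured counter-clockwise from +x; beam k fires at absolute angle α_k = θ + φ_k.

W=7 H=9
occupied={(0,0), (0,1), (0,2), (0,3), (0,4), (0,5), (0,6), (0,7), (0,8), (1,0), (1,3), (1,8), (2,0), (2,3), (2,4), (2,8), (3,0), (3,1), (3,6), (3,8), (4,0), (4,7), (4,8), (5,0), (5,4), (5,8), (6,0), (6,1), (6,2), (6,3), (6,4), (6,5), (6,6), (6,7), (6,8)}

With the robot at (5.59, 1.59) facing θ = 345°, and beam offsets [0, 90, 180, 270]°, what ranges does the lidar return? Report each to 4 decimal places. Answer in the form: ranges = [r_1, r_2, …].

beam 1: φ=0°, α=345°
  dir = (cos 345°, sin 345°) = (0.9659, -0.2588); from cell (5,1)
  next x-line at t=0.4245, next y-line at t=2.2796; Δt_x=1.0353, Δt_y=3.8637
    x: enter (6,1) at t=0.4245 ← occupied
  → r_1 = 0.4245
beam 2: φ=90°, α=75°
  dir = (cos 75°, sin 75°) = (0.2588, 0.9659); from cell (5,1)
  next x-line at t=1.5841, next y-line at t=0.4245; Δt_x=3.8637, Δt_y=1.0353
    y: enter (5,2) at t=0.4245
    y: enter (5,3) at t=1.4597
    x: enter (6,3) at t=1.5841 ← occupied
  → r_2 = 1.5841
beam 3: φ=180°, α=165°
  dir = (cos 165°, sin 165°) = (-0.9659, 0.2588); from cell (5,1)
  next x-line at t=0.6108, next y-line at t=1.5841; Δt_x=1.0353, Δt_y=3.8637
    x: enter (4,1) at t=0.6108
    y: enter (4,2) at t=1.5841
    x: enter (3,2) at t=1.6461
    x: enter (2,2) at t=2.6814
    x: enter (1,2) at t=3.7166
    x: enter (0,2) at t=4.7519 ← occupied
  → r_3 = 4.7519
beam 4: φ=270°, α=255°
  dir = (cos 255°, sin 255°) = (-0.2588, -0.9659); from cell (5,1)
  next x-line at t=2.2796, next y-line at t=0.6108; Δt_x=3.8637, Δt_y=1.0353
    y: enter (5,0) at t=0.6108 ← occupied
  → r_4 = 0.6108

ranges = [0.4245, 1.5841, 4.7519, 0.6108]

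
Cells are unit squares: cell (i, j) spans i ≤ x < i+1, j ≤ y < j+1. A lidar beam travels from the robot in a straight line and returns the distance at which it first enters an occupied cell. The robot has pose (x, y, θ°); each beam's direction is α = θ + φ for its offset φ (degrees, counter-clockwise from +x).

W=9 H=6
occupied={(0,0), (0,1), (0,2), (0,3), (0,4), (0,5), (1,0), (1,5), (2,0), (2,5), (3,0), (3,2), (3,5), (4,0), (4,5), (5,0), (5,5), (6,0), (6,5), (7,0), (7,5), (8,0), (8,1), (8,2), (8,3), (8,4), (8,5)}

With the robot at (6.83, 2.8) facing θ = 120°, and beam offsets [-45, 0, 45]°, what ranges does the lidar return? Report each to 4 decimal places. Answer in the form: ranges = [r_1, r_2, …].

beam 1: φ=-45°, α=75°
  d=(0.2588,0.9659)  start (6,2)  tX=0.6568 tY=0.2071  stride 1/|dx|=3.8637 1/|dy|=1.0353
    cross y-line → (6,3), t=0.2071
    cross x-line → (7,3), t=0.6568
    cross y-line → (7,4), t=1.2423
    cross y-line → (7,5), t=2.2776 (wall)
  → r_1 = 2.2776
beam 2: φ=0°, α=120°
  d=(-0.5000,0.8660)  start (6,2)  tX=1.6600 tY=0.2309  stride 1/|dx|=2.0000 1/|dy|=1.1547
    cross y-line → (6,3), t=0.2309
    cross y-line → (6,4), t=1.3856
    cross x-line → (5,4), t=1.6600
    cross y-line → (5,5), t=2.5403 (wall)
  → r_2 = 2.5403
beam 3: φ=45°, α=165°
  d=(-0.9659,0.2588)  start (6,2)  tX=0.8593 tY=0.7727  stride 1/|dx|=1.0353 1/|dy|=3.8637
    cross y-line → (6,3), t=0.7727
    cross x-line → (5,3), t=0.8593
    cross x-line → (4,3), t=1.8946
    cross x-line → (3,3), t=2.9298
    cross x-line → (2,3), t=3.9651
    cross y-line → (2,4), t=4.6364
    cross x-line → (1,4), t=5.0004
    cross x-line → (0,4), t=6.0357 (wall)
  → r_3 = 6.0357

ranges = [2.2776, 2.5403, 6.0357]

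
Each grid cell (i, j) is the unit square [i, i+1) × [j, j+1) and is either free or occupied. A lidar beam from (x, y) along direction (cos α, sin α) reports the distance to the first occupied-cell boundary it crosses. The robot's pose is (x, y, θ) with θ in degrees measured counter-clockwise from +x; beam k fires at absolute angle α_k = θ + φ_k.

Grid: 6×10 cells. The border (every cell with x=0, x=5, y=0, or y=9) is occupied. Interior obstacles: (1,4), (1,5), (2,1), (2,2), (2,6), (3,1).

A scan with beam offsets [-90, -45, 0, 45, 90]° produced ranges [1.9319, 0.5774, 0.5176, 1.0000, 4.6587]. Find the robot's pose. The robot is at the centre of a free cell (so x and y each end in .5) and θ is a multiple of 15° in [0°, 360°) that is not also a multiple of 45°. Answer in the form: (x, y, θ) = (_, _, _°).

Enumerate (i+0.5, j+0.5, θ) over the 26 free cells and 16 admissible headings. For each, cast all 5 beams and compare to the given ranges.
  (1.5, 3.5, 15°): beam 2 = 1.0000 ≠ 0.5774 ✗
  (4.5, 1.5, 15°): beam 1 = 0.5176 ≠ 1.9319 ✗
  (1.5, 2.5, 195°): beam 1 = 1.5529 ≠ 1.9319 ✗
  …
  (4.5, 4.5, 15°): r_1=1.9319, r_2=0.5774, r_3=0.5176, r_4=1.0000, r_5=4.6587 — all match ✓
No second candidate reproduces the full scan.

(x, y, θ) = (4.5, 4.5, 15°)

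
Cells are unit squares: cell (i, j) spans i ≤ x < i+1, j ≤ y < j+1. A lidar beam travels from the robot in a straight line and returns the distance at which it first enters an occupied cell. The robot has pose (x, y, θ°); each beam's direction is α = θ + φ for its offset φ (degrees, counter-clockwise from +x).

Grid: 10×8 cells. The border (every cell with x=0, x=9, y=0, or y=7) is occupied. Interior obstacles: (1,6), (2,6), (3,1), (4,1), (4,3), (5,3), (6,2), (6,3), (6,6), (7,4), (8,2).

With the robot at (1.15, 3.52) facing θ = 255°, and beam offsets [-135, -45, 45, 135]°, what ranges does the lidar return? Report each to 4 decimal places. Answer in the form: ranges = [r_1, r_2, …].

beam 1: φ=-135°, α=120°
  cosα=-0.5000 sinα=0.8660 | (1,3) | tMaxX 0.3000 tMaxY 0.5543 | tΔX 2.0000 tΔY 1.1547
    t=0.3000 [x] (0,3) — stop
  → r_1 = 0.3000
beam 2: φ=-45°, α=210°
  cosα=-0.8660 sinα=-0.5000 | (1,3) | tMaxX 0.1732 tMaxY 1.0400 | tΔX 1.1547 tΔY 2.0000
    t=0.1732 [x] (0,3) — stop
  → r_2 = 0.1732
beam 3: φ=45°, α=300°
  cosα=0.5000 sinα=-0.8660 | (1,3) | tMaxX 1.7000 tMaxY 0.6004 | tΔX 2.0000 tΔY 1.1547
    t=0.6004 [y] (1,2)
    t=1.7000 [x] (2,2)
    t=1.7551 [y] (2,1)
    t=2.9098 [y] (2,0) — stop
  → r_3 = 2.9098
beam 4: φ=135°, α=30°
  cosα=0.8660 sinα=0.5000 | (1,3) | tMaxX 0.9815 tMaxY 0.9600 | tΔX 1.1547 tΔY 2.0000
    t=0.9600 [y] (1,4)
    t=0.9815 [x] (2,4)
    t=2.1362 [x] (3,4)
    t=2.9600 [y] (3,5)
    t=3.2909 [x] (4,5)
    t=4.4456 [x] (5,5)
    t=4.9600 [y] (5,6)
    t=5.6003 [x] (6,6) — stop
  → r_4 = 5.6003

ranges = [0.3000, 0.1732, 2.9098, 5.6003]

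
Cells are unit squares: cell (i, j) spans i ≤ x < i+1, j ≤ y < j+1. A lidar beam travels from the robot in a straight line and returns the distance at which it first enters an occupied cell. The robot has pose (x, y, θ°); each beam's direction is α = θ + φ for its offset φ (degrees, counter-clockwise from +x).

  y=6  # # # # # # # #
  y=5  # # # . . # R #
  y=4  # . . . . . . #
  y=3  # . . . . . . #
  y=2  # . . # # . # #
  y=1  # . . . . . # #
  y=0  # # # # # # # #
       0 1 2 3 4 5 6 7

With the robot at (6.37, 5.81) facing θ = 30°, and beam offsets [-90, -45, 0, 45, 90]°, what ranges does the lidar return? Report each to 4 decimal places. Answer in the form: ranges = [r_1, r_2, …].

ranges = [1.2600, 0.6522, 0.3800, 0.1967, 0.2194]

beam 1: φ=-90°, α=300°
  dir = (cos 300°, sin 300°) = (0.5000, -0.8660); from cell (6,5)
  next x-line at t=1.2600, next y-line at t=0.9353; Δt_x=2.0000, Δt_y=1.1547
    y: enter (6,4) at t=0.9353
    x: enter (7,4) at t=1.2600 ← occupied
  → r_1 = 1.2600
beam 2: φ=-45°, α=345°
  dir = (cos 345°, sin 345°) = (0.9659, -0.2588); from cell (6,5)
  next x-line at t=0.6522, next y-line at t=3.1296; Δt_x=1.0353, Δt_y=3.8637
    x: enter (7,5) at t=0.6522 ← occupied
  → r_2 = 0.6522
beam 3: φ=0°, α=30°
  dir = (cos 30°, sin 30°) = (0.8660, 0.5000); from cell (6,5)
  next x-line at t=0.7275, next y-line at t=0.3800; Δt_x=1.1547, Δt_y=2.0000
    y: enter (6,6) at t=0.3800 ← occupied
  → r_3 = 0.3800
beam 4: φ=45°, α=75°
  dir = (cos 75°, sin 75°) = (0.2588, 0.9659); from cell (6,5)
  next x-line at t=2.4341, next y-line at t=0.1967; Δt_x=3.8637, Δt_y=1.0353
    y: enter (6,6) at t=0.1967 ← occupied
  → r_4 = 0.1967
beam 5: φ=90°, α=120°
  dir = (cos 120°, sin 120°) = (-0.5000, 0.8660); from cell (6,5)
  next x-line at t=0.7400, next y-line at t=0.2194; Δt_x=2.0000, Δt_y=1.1547
    y: enter (6,6) at t=0.2194 ← occupied
  → r_5 = 0.2194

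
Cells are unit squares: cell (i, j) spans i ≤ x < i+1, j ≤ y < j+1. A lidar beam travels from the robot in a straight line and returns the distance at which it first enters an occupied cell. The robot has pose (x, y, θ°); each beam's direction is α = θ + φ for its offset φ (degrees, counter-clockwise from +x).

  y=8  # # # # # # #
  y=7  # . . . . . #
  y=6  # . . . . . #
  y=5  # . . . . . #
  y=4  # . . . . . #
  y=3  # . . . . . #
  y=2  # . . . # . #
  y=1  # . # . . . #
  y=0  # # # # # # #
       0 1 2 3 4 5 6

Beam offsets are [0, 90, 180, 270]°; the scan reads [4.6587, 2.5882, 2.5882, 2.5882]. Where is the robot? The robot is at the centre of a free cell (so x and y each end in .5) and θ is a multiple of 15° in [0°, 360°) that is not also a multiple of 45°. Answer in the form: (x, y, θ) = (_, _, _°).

Enumerate (i+0.5, j+0.5, θ) over the 33 free cells and 16 admissible headings. For each, cast all 4 beams and compare to the given ranges.
  (4.5, 4.5, 330°): beam 1 = 1.7321 ≠ 4.6587 ✗
  (3.5, 5.5, 255°): beam 1 = 3.6235 ≠ 4.6587 ✗
  (3.5, 5.5, 210°): beam 1 = 2.8868 ≠ 4.6587 ✗
  …
  (3.5, 3.5, 105°): r_1=4.6587, r_2=2.5882, r_3=2.5882, r_4=2.5882 — all match ✓
Unique over the lattice → pose = (3.5, 3.5, 105°).

(x, y, θ) = (3.5, 3.5, 105°)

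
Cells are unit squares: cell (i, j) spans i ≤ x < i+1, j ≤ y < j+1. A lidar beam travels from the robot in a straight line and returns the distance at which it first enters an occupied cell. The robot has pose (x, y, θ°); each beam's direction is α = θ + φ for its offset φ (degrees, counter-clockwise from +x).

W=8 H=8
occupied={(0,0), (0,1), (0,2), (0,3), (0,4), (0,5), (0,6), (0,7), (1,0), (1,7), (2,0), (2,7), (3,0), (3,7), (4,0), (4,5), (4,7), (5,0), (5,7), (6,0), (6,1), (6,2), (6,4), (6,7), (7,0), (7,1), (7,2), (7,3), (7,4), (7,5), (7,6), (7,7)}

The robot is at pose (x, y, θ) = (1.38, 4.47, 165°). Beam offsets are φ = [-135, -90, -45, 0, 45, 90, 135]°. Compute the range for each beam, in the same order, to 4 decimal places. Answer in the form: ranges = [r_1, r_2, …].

beam 1: φ=-135°, α=30°
  direction (0.8660, 0.5000); cell (1,4); t to first gridline: x 0.7159, y 1.0600 (then +1.1547 / +2.0000)
    (2,4) via x @ 0.7159
    (2,5) via y @ 1.0600
    (3,5) via x @ 1.8706
    (4,5) via x @ 3.0253  # hit
  → r_1 = 3.0253
beam 2: φ=-90°, α=75°
  direction (0.2588, 0.9659); cell (1,4); t to first gridline: x 2.3955, y 0.5487 (then +3.8637 / +1.0353)
    (1,5) via y @ 0.5487
    (1,6) via y @ 1.5840
    (2,6) via x @ 2.3955
    (2,7) via y @ 2.6192  # hit
  → r_2 = 2.6192
beam 3: φ=-45°, α=120°
  direction (-0.5000, 0.8660); cell (1,4); t to first gridline: x 0.7600, y 0.6120 (then +2.0000 / +1.1547)
    (1,5) via y @ 0.6120
    (0,5) via x @ 0.7600  # hit
  → r_3 = 0.7600
beam 4: φ=0°, α=165°
  direction (-0.9659, 0.2588); cell (1,4); t to first gridline: x 0.3934, y 2.0478 (then +1.0353 / +3.8637)
    (0,4) via x @ 0.3934  # hit
  → r_4 = 0.3934
beam 5: φ=45°, α=210°
  direction (-0.8660, -0.5000); cell (1,4); t to first gridline: x 0.4388, y 0.9400 (then +1.1547 / +2.0000)
    (0,4) via x @ 0.4388  # hit
  → r_5 = 0.4388
beam 6: φ=90°, α=255°
  direction (-0.2588, -0.9659); cell (1,4); t to first gridline: x 1.4682, y 0.4866 (then +3.8637 / +1.0353)
    (1,3) via y @ 0.4866
    (0,3) via x @ 1.4682  # hit
  → r_6 = 1.4682
beam 7: φ=135°, α=300°
  direction (0.5000, -0.8660); cell (1,4); t to first gridline: x 1.2400, y 0.5427 (then +2.0000 / +1.1547)
    (1,3) via y @ 0.5427
    (2,3) via x @ 1.2400
    (2,2) via y @ 1.6974
    (2,1) via y @ 2.8521
    (3,1) via x @ 3.2400
    (3,0) via y @ 4.0068  # hit
  → r_7 = 4.0068

ranges = [3.0253, 2.6192, 0.7600, 0.3934, 0.4388, 1.4682, 4.0068]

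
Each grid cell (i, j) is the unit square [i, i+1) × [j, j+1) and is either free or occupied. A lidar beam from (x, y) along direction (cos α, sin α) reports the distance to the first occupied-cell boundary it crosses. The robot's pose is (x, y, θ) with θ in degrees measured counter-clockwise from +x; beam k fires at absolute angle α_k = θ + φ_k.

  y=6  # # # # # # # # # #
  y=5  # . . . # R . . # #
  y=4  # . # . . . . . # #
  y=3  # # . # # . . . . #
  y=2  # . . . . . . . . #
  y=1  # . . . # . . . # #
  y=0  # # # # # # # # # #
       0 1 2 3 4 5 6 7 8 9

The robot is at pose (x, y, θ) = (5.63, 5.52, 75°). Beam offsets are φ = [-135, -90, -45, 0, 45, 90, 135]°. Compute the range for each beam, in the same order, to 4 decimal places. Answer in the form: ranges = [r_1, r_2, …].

ranges = [4.7400, 2.4536, 0.9600, 0.4969, 0.5543, 0.6522, 0.7275]

beam 1: φ=-135°, α=300°
  d=(0.5000,-0.8660)  start (5,5)  tX=0.7400 tY=0.6004  stride 1/|dx|=2.0000 1/|dy|=1.1547
    cross y-line → (5,4), t=0.6004
    cross x-line → (6,4), t=0.7400
    cross y-line → (6,3), t=1.7551
    cross x-line → (7,3), t=2.7400
    cross y-line → (7,2), t=2.9098
    cross y-line → (7,1), t=4.0645
    cross x-line → (8,1), t=4.7400 (wall)
  → r_1 = 4.7400
beam 2: φ=-90°, α=345°
  d=(0.9659,-0.2588)  start (5,5)  tX=0.3831 tY=2.0091  stride 1/|dx|=1.0353 1/|dy|=3.8637
    cross x-line → (6,5), t=0.3831
    cross x-line → (7,5), t=1.4183
    cross y-line → (7,4), t=2.0091
    cross x-line → (8,4), t=2.4536 (wall)
  → r_2 = 2.4536
beam 3: φ=-45°, α=30°
  d=(0.8660,0.5000)  start (5,5)  tX=0.4272 tY=0.9600  stride 1/|dx|=1.1547 1/|dy|=2.0000
    cross x-line → (6,5), t=0.4272
    cross y-line → (6,6), t=0.9600 (wall)
  → r_3 = 0.9600
beam 4: φ=0°, α=75°
  d=(0.2588,0.9659)  start (5,5)  tX=1.4296 tY=0.4969  stride 1/|dx|=3.8637 1/|dy|=1.0353
    cross y-line → (5,6), t=0.4969 (wall)
  → r_4 = 0.4969
beam 5: φ=45°, α=120°
  d=(-0.5000,0.8660)  start (5,5)  tX=1.2600 tY=0.5543  stride 1/|dx|=2.0000 1/|dy|=1.1547
    cross y-line → (5,6), t=0.5543 (wall)
  → r_5 = 0.5543
beam 6: φ=90°, α=165°
  d=(-0.9659,0.2588)  start (5,5)  tX=0.6522 tY=1.8546  stride 1/|dx|=1.0353 1/|dy|=3.8637
    cross x-line → (4,5), t=0.6522 (wall)
  → r_6 = 0.6522
beam 7: φ=135°, α=210°
  d=(-0.8660,-0.5000)  start (5,5)  tX=0.7275 tY=1.0400  stride 1/|dx|=1.1547 1/|dy|=2.0000
    cross x-line → (4,5), t=0.7275 (wall)
  → r_7 = 0.7275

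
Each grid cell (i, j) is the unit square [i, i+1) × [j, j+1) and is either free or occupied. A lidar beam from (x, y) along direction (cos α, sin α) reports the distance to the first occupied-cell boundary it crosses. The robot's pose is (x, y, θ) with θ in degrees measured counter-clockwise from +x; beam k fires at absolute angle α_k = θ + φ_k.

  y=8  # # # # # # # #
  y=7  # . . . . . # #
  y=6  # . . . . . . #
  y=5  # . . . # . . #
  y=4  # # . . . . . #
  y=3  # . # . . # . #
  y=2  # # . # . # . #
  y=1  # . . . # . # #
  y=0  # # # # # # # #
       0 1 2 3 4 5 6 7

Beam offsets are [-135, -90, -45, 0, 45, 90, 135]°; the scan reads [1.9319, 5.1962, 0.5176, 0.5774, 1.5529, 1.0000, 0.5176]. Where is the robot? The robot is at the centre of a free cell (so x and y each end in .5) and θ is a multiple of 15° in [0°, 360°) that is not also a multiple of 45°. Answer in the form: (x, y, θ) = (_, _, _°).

Enumerate (i+0.5, j+0.5, θ) over the 32 free cells and 16 admissible headings. For each, cast all 7 beams and compare to the given ranges.
  (1.5, 7.5, 150°): beam 2 = 0.5774 ≠ 5.1962 ✗
  (3.5, 3.5, 60°): beam 1 = 0.5176 ≠ 1.9319 ✗
  (6.5, 6.5, 120°): beam 1 = 0.5176 ≠ 1.9319 ✗
  (2.5, 5.5, 30°): beam 1 = 1.5529 ≠ 1.9319 ✗
  (3.5, 3.5, 240°): beam 1 = 4.6587 ≠ 1.9319 ✗
  …
  (6.5, 3.5, 210°): r_1=1.9319, r_2=5.1962, r_3=0.5176, r_4=0.5774, r_5=1.5529, r_6=1.0000, r_7=0.5176 — all match ✓
Only this pose fits every beam.

(x, y, θ) = (6.5, 3.5, 210°)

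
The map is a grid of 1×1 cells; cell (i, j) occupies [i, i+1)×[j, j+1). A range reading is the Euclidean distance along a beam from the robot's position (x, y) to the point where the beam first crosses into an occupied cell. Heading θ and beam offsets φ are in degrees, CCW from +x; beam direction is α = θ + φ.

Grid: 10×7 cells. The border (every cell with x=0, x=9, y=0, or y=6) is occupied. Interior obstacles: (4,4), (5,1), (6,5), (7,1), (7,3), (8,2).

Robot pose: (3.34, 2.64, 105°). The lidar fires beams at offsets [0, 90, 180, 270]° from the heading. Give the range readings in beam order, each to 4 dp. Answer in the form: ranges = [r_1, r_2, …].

beam 1: φ=0°, α=105°
  cosα=-0.2588 sinα=0.9659 | (3,2) | tMaxX 1.3137 tMaxY 0.3727 | tΔX 3.8637 tΔY 1.0353
    t=0.3727 [y] (3,3)
    t=1.3137 [x] (2,3)
    t=1.4080 [y] (2,4)
    t=2.4433 [y] (2,5)
    t=3.4785 [y] (2,6) — stop
  → r_1 = 3.4785
beam 2: φ=90°, α=195°
  cosα=-0.9659 sinα=-0.2588 | (3,2) | tMaxX 0.3520 tMaxY 2.4728 | tΔX 1.0353 tΔY 3.8637
    t=0.3520 [x] (2,2)
    t=1.3873 [x] (1,2)
    t=2.4225 [x] (0,2) — stop
  → r_2 = 2.4225
beam 3: φ=180°, α=285°
  cosα=0.2588 sinα=-0.9659 | (3,2) | tMaxX 2.5500 tMaxY 0.6626 | tΔX 3.8637 tΔY 1.0353
    t=0.6626 [y] (3,1)
    t=1.6979 [y] (3,0) — stop
  → r_3 = 1.6979
beam 4: φ=270°, α=15°
  cosα=0.9659 sinα=0.2588 | (3,2) | tMaxX 0.6833 tMaxY 1.3909 | tΔX 1.0353 tΔY 3.8637
    t=0.6833 [x] (4,2)
    t=1.3909 [y] (4,3)
    t=1.7186 [x] (5,3)
    t=2.7538 [x] (6,3)
    t=3.7891 [x] (7,3) — stop
  → r_4 = 3.7891

ranges = [3.4785, 2.4225, 1.6979, 3.7891]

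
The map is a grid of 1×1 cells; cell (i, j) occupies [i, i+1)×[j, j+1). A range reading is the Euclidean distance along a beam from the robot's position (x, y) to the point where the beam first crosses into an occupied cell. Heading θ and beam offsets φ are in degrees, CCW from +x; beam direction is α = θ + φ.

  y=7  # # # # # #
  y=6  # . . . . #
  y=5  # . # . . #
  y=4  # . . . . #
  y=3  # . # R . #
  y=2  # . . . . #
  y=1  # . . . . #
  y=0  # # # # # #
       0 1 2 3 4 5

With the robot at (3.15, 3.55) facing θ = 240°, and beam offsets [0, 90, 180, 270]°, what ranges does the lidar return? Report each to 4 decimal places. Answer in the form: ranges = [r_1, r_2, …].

beam 1: φ=0°, α=240°
  direction (-0.5000, -0.8660); cell (3,3); t to first gridline: x 0.3000, y 0.6351 (then +2.0000 / +1.1547)
    (2,3) via x @ 0.3000  # hit
  → r_1 = 0.3000
beam 2: φ=90°, α=330°
  direction (0.8660, -0.5000); cell (3,3); t to first gridline: x 0.9815, y 1.1000 (then +1.1547 / +2.0000)
    (4,3) via x @ 0.9815
    (4,2) via y @ 1.1000
    (5,2) via x @ 2.1362  # hit
  → r_2 = 2.1362
beam 3: φ=180°, α=60°
  direction (0.5000, 0.8660); cell (3,3); t to first gridline: x 1.7000, y 0.5196 (then +2.0000 / +1.1547)
    (3,4) via y @ 0.5196
    (3,5) via y @ 1.6743
    (4,5) via x @ 1.7000
    (4,6) via y @ 2.8290
    (5,6) via x @ 3.7000  # hit
  → r_3 = 3.7000
beam 4: φ=270°, α=150°
  direction (-0.8660, 0.5000); cell (3,3); t to first gridline: x 0.1732, y 0.9000 (then +1.1547 / +2.0000)
    (2,3) via x @ 0.1732  # hit
  → r_4 = 0.1732

ranges = [0.3000, 2.1362, 3.7000, 0.1732]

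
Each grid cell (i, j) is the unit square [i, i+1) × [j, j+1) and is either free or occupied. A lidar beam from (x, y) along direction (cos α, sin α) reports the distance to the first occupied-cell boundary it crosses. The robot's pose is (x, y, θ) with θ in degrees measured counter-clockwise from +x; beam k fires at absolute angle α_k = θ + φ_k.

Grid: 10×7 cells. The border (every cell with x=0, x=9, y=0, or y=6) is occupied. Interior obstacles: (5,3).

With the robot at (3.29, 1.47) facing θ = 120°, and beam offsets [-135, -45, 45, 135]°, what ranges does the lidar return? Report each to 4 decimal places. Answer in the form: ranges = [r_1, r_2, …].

beam 1: φ=-135°, α=345°
  dir = (cos 345°, sin 345°) = (0.9659, -0.2588); from cell (3,1)
  next x-line at t=0.7350, next y-line at t=1.8159; Δt_x=1.0353, Δt_y=3.8637
    x: enter (4,1) at t=0.7350
    x: enter (5,1) at t=1.7703
    y: enter (5,0) at t=1.8159 ← occupied
  → r_1 = 1.8159
beam 2: φ=-45°, α=75°
  dir = (cos 75°, sin 75°) = (0.2588, 0.9659); from cell (3,1)
  next x-line at t=2.7432, next y-line at t=0.5487; Δt_x=3.8637, Δt_y=1.0353
    y: enter (3,2) at t=0.5487
    y: enter (3,3) at t=1.5840
    y: enter (3,4) at t=2.6192
    x: enter (4,4) at t=2.7432
    y: enter (4,5) at t=3.6545
    y: enter (4,6) at t=4.6898 ← occupied
  → r_2 = 4.6898
beam 3: φ=45°, α=165°
  dir = (cos 165°, sin 165°) = (-0.9659, 0.2588); from cell (3,1)
  next x-line at t=0.3002, next y-line at t=2.0478; Δt_x=1.0353, Δt_y=3.8637
    x: enter (2,1) at t=0.3002
    x: enter (1,1) at t=1.3355
    y: enter (1,2) at t=2.0478
    x: enter (0,2) at t=2.3708 ← occupied
  → r_3 = 2.3708
beam 4: φ=135°, α=255°
  dir = (cos 255°, sin 255°) = (-0.2588, -0.9659); from cell (3,1)
  next x-line at t=1.1205, next y-line at t=0.4866; Δt_x=3.8637, Δt_y=1.0353
    y: enter (3,0) at t=0.4866 ← occupied
  → r_4 = 0.4866

ranges = [1.8159, 4.6898, 2.3708, 0.4866]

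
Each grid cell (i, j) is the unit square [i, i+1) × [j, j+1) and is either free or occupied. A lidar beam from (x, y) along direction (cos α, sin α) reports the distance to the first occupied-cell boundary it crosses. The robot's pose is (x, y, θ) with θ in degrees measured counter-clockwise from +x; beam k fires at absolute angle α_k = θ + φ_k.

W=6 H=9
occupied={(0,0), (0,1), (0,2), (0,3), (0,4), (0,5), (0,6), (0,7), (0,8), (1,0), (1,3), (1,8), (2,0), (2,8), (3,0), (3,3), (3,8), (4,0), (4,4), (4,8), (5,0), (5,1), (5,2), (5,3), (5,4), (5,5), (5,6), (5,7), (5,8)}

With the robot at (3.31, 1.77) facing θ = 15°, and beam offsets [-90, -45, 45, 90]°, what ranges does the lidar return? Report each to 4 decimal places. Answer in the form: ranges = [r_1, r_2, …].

ranges = [0.7972, 1.5400, 2.5750, 6.4498]

beam 1: φ=-90°, α=285°
  cosα=0.2588 sinα=-0.9659 | (3,1) | tMaxX 2.6660 tMaxY 0.7972 | tΔX 3.8637 tΔY 1.0353
    t=0.7972 [y] (3,0) — stop
  → r_1 = 0.7972
beam 2: φ=-45°, α=330°
  cosα=0.8660 sinα=-0.5000 | (3,1) | tMaxX 0.7967 tMaxY 1.5400 | tΔX 1.1547 tΔY 2.0000
    t=0.7967 [x] (4,1)
    t=1.5400 [y] (4,0) — stop
  → r_2 = 1.5400
beam 3: φ=45°, α=60°
  cosα=0.5000 sinα=0.8660 | (3,1) | tMaxX 1.3800 tMaxY 0.2656 | tΔX 2.0000 tΔY 1.1547
    t=0.2656 [y] (3,2)
    t=1.3800 [x] (4,2)
    t=1.4203 [y] (4,3)
    t=2.5750 [y] (4,4) — stop
  → r_3 = 2.5750
beam 4: φ=90°, α=105°
  cosα=-0.2588 sinα=0.9659 | (3,1) | tMaxX 1.1977 tMaxY 0.2381 | tΔX 3.8637 tΔY 1.0353
    t=0.2381 [y] (3,2)
    t=1.1977 [x] (2,2)
    t=1.2734 [y] (2,3)
    t=2.3087 [y] (2,4)
    t=3.3439 [y] (2,5)
    t=4.3792 [y] (2,6)
    t=5.0615 [x] (1,6)
    t=5.4145 [y] (1,7)
    t=6.4498 [y] (1,8) — stop
  → r_4 = 6.4498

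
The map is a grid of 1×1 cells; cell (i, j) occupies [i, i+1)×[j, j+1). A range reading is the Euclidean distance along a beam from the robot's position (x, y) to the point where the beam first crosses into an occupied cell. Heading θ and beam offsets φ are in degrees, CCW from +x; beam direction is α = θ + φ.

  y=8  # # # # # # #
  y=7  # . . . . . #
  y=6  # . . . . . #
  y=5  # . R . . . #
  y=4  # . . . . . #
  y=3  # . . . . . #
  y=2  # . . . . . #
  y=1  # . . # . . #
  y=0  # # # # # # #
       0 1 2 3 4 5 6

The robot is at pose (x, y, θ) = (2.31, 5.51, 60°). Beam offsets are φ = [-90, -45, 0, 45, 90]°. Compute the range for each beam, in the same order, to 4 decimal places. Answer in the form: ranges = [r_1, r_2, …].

ranges = [4.2608, 3.8202, 2.8752, 2.5778, 1.5127]

beam 1: φ=-90°, α=330°
  cosα=0.8660 sinα=-0.5000 | (2,5) | tMaxX 0.7967 tMaxY 1.0200 | tΔX 1.1547 tΔY 2.0000
    t=0.7967 [x] (3,5)
    t=1.0200 [y] (3,4)
    t=1.9514 [x] (4,4)
    t=3.0200 [y] (4,3)
    t=3.1061 [x] (5,3)
    t=4.2608 [x] (6,3) — stop
  → r_1 = 4.2608
beam 2: φ=-45°, α=15°
  cosα=0.9659 sinα=0.2588 | (2,5) | tMaxX 0.7143 tMaxY 1.8932 | tΔX 1.0353 tΔY 3.8637
    t=0.7143 [x] (3,5)
    t=1.7496 [x] (4,5)
    t=1.8932 [y] (4,6)
    t=2.7849 [x] (5,6)
    t=3.8202 [x] (6,6) — stop
  → r_2 = 3.8202
beam 3: φ=0°, α=60°
  cosα=0.5000 sinα=0.8660 | (2,5) | tMaxX 1.3800 tMaxY 0.5658 | tΔX 2.0000 tΔY 1.1547
    t=0.5658 [y] (2,6)
    t=1.3800 [x] (3,6)
    t=1.7205 [y] (3,7)
    t=2.8752 [y] (3,8) — stop
  → r_3 = 2.8752
beam 4: φ=45°, α=105°
  cosα=-0.2588 sinα=0.9659 | (2,5) | tMaxX 1.1977 tMaxY 0.5073 | tΔX 3.8637 tΔY 1.0353
    t=0.5073 [y] (2,6)
    t=1.1977 [x] (1,6)
    t=1.5426 [y] (1,7)
    t=2.5778 [y] (1,8) — stop
  → r_4 = 2.5778
beam 5: φ=90°, α=150°
  cosα=-0.8660 sinα=0.5000 | (2,5) | tMaxX 0.3580 tMaxY 0.9800 | tΔX 1.1547 tΔY 2.0000
    t=0.3580 [x] (1,5)
    t=0.9800 [y] (1,6)
    t=1.5127 [x] (0,6) — stop
  → r_5 = 1.5127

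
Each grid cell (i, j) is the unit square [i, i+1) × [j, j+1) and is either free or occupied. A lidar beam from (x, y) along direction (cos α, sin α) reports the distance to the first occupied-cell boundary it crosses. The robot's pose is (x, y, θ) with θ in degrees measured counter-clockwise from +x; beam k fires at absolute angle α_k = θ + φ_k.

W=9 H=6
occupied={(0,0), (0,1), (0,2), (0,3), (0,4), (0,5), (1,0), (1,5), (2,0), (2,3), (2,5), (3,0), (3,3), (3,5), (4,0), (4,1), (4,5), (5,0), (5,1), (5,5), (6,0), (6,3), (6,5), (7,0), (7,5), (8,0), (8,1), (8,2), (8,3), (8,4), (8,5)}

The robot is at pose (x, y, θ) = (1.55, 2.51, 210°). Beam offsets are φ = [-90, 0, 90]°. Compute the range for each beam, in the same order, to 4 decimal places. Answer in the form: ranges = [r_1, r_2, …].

beam 1: φ=-90°, α=120°
  dir = (cos 120°, sin 120°) = (-0.5000, 0.8660); from cell (1,2)
  next x-line at t=1.1000, next y-line at t=0.5658; Δt_x=2.0000, Δt_y=1.1547
    y: enter (1,3) at t=0.5658
    x: enter (0,3) at t=1.1000 ← occupied
  → r_1 = 1.1000
beam 2: φ=0°, α=210°
  dir = (cos 210°, sin 210°) = (-0.8660, -0.5000); from cell (1,2)
  next x-line at t=0.6351, next y-line at t=1.0200; Δt_x=1.1547, Δt_y=2.0000
    x: enter (0,2) at t=0.6351 ← occupied
  → r_2 = 0.6351
beam 3: φ=90°, α=300°
  dir = (cos 300°, sin 300°) = (0.5000, -0.8660); from cell (1,2)
  next x-line at t=0.9000, next y-line at t=0.5889; Δt_x=2.0000, Δt_y=1.1547
    y: enter (1,1) at t=0.5889
    x: enter (2,1) at t=0.9000
    y: enter (2,0) at t=1.7436 ← occupied
  → r_3 = 1.7436

ranges = [1.1000, 0.6351, 1.7436]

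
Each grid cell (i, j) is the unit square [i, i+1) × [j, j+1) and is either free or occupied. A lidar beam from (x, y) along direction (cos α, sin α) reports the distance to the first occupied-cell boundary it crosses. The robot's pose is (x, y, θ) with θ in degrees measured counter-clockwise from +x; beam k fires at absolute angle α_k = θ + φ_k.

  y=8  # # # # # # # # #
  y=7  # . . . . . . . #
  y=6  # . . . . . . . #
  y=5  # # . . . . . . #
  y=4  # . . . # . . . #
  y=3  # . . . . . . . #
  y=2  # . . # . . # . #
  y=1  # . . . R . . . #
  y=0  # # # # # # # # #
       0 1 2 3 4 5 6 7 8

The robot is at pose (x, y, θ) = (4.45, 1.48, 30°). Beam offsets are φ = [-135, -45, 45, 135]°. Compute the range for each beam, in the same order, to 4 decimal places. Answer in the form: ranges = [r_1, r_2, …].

ranges = [0.4969, 1.8546, 6.7500, 3.5717]

beam 1: φ=-135°, α=255°
  direction (-0.2588, -0.9659); cell (4,1); t to first gridline: x 1.7387, y 0.4969 (then +3.8637 / +1.0353)
    (4,0) via y @ 0.4969  # hit
  → r_1 = 0.4969
beam 2: φ=-45°, α=345°
  direction (0.9659, -0.2588); cell (4,1); t to first gridline: x 0.5694, y 1.8546 (then +1.0353 / +3.8637)
    (5,1) via x @ 0.5694
    (6,1) via x @ 1.6047
    (6,0) via y @ 1.8546  # hit
  → r_2 = 1.8546
beam 3: φ=45°, α=75°
  direction (0.2588, 0.9659); cell (4,1); t to first gridline: x 2.1250, y 0.5383 (then +3.8637 / +1.0353)
    (4,2) via y @ 0.5383
    (4,3) via y @ 1.5736
    (5,3) via x @ 2.1250
    (5,4) via y @ 2.6089
    (5,5) via y @ 3.6442
    (5,6) via y @ 4.6794
    (5,7) via y @ 5.7147
    (6,7) via x @ 5.9887
    (6,8) via y @ 6.7500  # hit
  → r_3 = 6.7500
beam 4: φ=135°, α=165°
  direction (-0.9659, 0.2588); cell (4,1); t to first gridline: x 0.4659, y 2.0091 (then +1.0353 / +3.8637)
    (3,1) via x @ 0.4659
    (2,1) via x @ 1.5012
    (2,2) via y @ 2.0091
    (1,2) via x @ 2.5364
    (0,2) via x @ 3.5717  # hit
  → r_4 = 3.5717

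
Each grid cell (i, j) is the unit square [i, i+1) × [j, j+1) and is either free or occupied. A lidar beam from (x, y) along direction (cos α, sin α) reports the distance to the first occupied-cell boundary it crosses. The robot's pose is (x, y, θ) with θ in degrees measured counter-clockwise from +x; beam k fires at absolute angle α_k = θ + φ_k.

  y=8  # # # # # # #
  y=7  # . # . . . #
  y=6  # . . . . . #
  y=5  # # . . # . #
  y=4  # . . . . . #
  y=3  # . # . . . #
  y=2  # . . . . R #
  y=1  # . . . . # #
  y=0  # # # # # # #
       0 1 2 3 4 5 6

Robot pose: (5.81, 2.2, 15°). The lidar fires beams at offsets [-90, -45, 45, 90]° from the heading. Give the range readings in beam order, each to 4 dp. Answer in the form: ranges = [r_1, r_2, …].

ranges = [0.2071, 0.2194, 0.3800, 3.1296]

beam 1: φ=-90°, α=285°
  direction (0.2588, -0.9659); cell (5,2); t to first gridline: x 0.7341, y 0.2071 (then +3.8637 / +1.0353)
    (5,1) via y @ 0.2071  # hit
  → r_1 = 0.2071
beam 2: φ=-45°, α=330°
  direction (0.8660, -0.5000); cell (5,2); t to first gridline: x 0.2194, y 0.4000 (then +1.1547 / +2.0000)
    (6,2) via x @ 0.2194  # hit
  → r_2 = 0.2194
beam 3: φ=45°, α=60°
  direction (0.5000, 0.8660); cell (5,2); t to first gridline: x 0.3800, y 0.9238 (then +2.0000 / +1.1547)
    (6,2) via x @ 0.3800  # hit
  → r_3 = 0.3800
beam 4: φ=90°, α=105°
  direction (-0.2588, 0.9659); cell (5,2); t to first gridline: x 3.1296, y 0.8282 (then +3.8637 / +1.0353)
    (5,3) via y @ 0.8282
    (5,4) via y @ 1.8635
    (5,5) via y @ 2.8988
    (4,5) via x @ 3.1296  # hit
  → r_4 = 3.1296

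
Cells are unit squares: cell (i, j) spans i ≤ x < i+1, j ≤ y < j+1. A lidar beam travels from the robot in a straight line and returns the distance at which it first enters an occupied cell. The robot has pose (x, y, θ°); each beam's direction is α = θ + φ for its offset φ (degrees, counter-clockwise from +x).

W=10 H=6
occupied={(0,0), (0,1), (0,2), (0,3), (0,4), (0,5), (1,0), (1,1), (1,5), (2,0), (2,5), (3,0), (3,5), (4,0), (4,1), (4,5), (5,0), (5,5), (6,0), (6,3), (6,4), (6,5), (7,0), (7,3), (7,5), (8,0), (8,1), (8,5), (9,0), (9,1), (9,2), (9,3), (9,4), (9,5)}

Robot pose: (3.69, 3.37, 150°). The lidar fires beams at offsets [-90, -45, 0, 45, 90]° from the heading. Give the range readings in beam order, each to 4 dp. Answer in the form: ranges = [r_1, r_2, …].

beam 1: φ=-90°, α=60°
  d=(0.5000,0.8660)  start (3,3)  tX=0.6200 tY=0.7275  stride 1/|dx|=2.0000 1/|dy|=1.1547
    cross x-line → (4,3), t=0.6200
    cross y-line → (4,4), t=0.7275
    cross y-line → (4,5), t=1.8822 (wall)
  → r_1 = 1.8822
beam 2: φ=-45°, α=105°
  d=(-0.2588,0.9659)  start (3,3)  tX=2.6660 tY=0.6522  stride 1/|dx|=3.8637 1/|dy|=1.0353
    cross y-line → (3,4), t=0.6522
    cross y-line → (3,5), t=1.6875 (wall)
  → r_2 = 1.6875
beam 3: φ=0°, α=150°
  d=(-0.8660,0.5000)  start (3,3)  tX=0.7967 tY=1.2600  stride 1/|dx|=1.1547 1/|dy|=2.0000
    cross x-line → (2,3), t=0.7967
    cross y-line → (2,4), t=1.2600
    cross x-line → (1,4), t=1.9514
    cross x-line → (0,4), t=3.1061 (wall)
  → r_3 = 3.1061
beam 4: φ=45°, α=195°
  d=(-0.9659,-0.2588)  start (3,3)  tX=0.7143 tY=1.4296  stride 1/|dx|=1.0353 1/|dy|=3.8637
    cross x-line → (2,3), t=0.7143
    cross y-line → (2,2), t=1.4296
    cross x-line → (1,2), t=1.7496
    cross x-line → (0,2), t=2.7849 (wall)
  → r_4 = 2.7849
beam 5: φ=90°, α=240°
  d=(-0.5000,-0.8660)  start (3,3)  tX=1.3800 tY=0.4272  stride 1/|dx|=2.0000 1/|dy|=1.1547
    cross y-line → (3,2), t=0.4272
    cross x-line → (2,2), t=1.3800
    cross y-line → (2,1), t=1.5819
    cross y-line → (2,0), t=2.7366 (wall)
  → r_5 = 2.7366

ranges = [1.8822, 1.6875, 3.1061, 2.7849, 2.7366]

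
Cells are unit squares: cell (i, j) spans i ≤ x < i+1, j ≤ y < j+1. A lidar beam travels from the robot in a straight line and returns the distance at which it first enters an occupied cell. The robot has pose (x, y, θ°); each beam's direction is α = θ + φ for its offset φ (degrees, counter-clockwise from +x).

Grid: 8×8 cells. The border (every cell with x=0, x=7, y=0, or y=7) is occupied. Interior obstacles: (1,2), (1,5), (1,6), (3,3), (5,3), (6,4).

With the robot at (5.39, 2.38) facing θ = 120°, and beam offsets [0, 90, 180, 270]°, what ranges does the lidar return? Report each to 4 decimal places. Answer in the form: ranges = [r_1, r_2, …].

beam 1: φ=0°, α=120°
  d=(-0.5000,0.8660)  start (5,2)  tX=0.7800 tY=0.7159  stride 1/|dx|=2.0000 1/|dy|=1.1547
    cross y-line → (5,3), t=0.7159 (wall)
  → r_1 = 0.7159
beam 2: φ=90°, α=210°
  d=(-0.8660,-0.5000)  start (5,2)  tX=0.4503 tY=0.7600  stride 1/|dx|=1.1547 1/|dy|=2.0000
    cross x-line → (4,2), t=0.4503
    cross y-line → (4,1), t=0.7600
    cross x-line → (3,1), t=1.6050
    cross x-line → (2,1), t=2.7597
    cross y-line → (2,0), t=2.7600 (wall)
  → r_2 = 2.7600
beam 3: φ=180°, α=300°
  d=(0.5000,-0.8660)  start (5,2)  tX=1.2200 tY=0.4388  stride 1/|dx|=2.0000 1/|dy|=1.1547
    cross y-line → (5,1), t=0.4388
    cross x-line → (6,1), t=1.2200
    cross y-line → (6,0), t=1.5935 (wall)
  → r_3 = 1.5935
beam 4: φ=270°, α=30°
  d=(0.8660,0.5000)  start (5,2)  tX=0.7044 tY=1.2400  stride 1/|dx|=1.1547 1/|dy|=2.0000
    cross x-line → (6,2), t=0.7044
    cross y-line → (6,3), t=1.2400
    cross x-line → (7,3), t=1.8591 (wall)
  → r_4 = 1.8591

ranges = [0.7159, 2.7600, 1.5935, 1.8591]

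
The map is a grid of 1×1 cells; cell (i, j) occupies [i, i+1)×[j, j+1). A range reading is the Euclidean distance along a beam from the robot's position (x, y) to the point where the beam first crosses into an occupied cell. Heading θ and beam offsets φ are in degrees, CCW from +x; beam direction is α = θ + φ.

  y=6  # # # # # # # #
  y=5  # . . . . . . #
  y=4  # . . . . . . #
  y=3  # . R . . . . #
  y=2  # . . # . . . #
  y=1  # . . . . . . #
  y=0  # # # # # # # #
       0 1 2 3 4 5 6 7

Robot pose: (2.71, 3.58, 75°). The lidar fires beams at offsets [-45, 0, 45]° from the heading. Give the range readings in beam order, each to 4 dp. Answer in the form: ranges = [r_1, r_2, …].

ranges = [4.8400, 2.5054, 2.7944]

beam 1: φ=-45°, α=30°
  dir = (cos 30°, sin 30°) = (0.8660, 0.5000); from cell (2,3)
  next x-line at t=0.3349, next y-line at t=0.8400; Δt_x=1.1547, Δt_y=2.0000
    x: enter (3,3) at t=0.3349
    y: enter (3,4) at t=0.8400
    x: enter (4,4) at t=1.4896
    x: enter (5,4) at t=2.6443
    y: enter (5,5) at t=2.8400
    x: enter (6,5) at t=3.7990
    y: enter (6,6) at t=4.8400 ← occupied
  → r_1 = 4.8400
beam 2: φ=0°, α=75°
  dir = (cos 75°, sin 75°) = (0.2588, 0.9659); from cell (2,3)
  next x-line at t=1.1205, next y-line at t=0.4348; Δt_x=3.8637, Δt_y=1.0353
    y: enter (2,4) at t=0.4348
    x: enter (3,4) at t=1.1205
    y: enter (3,5) at t=1.4701
    y: enter (3,6) at t=2.5054 ← occupied
  → r_2 = 2.5054
beam 3: φ=45°, α=120°
  dir = (cos 120°, sin 120°) = (-0.5000, 0.8660); from cell (2,3)
  next x-line at t=1.4200, next y-line at t=0.4850; Δt_x=2.0000, Δt_y=1.1547
    y: enter (2,4) at t=0.4850
    x: enter (1,4) at t=1.4200
    y: enter (1,5) at t=1.6397
    y: enter (1,6) at t=2.7944 ← occupied
  → r_3 = 2.7944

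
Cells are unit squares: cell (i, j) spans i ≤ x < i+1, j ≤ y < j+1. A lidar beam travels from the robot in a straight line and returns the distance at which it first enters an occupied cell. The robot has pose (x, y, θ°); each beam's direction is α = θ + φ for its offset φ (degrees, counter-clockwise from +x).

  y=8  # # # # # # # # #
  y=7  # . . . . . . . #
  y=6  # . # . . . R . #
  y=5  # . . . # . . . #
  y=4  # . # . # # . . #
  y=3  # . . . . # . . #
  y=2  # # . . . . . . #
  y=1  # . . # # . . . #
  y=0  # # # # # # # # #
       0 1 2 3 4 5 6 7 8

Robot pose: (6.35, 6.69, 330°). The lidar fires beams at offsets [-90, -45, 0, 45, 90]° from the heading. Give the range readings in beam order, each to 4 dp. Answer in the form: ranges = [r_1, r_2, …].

beam 1: φ=-90°, α=240°
  direction (-0.5000, -0.8660); cell (6,6); t to first gridline: x 0.7000, y 0.7967 (then +2.0000 / +1.1547)
    (5,6) via x @ 0.7000
    (5,5) via y @ 0.7967
    (5,4) via y @ 1.9514  # hit
  → r_1 = 1.9514
beam 2: φ=-45°, α=285°
  direction (0.2588, -0.9659); cell (6,6); t to first gridline: x 2.5114, y 0.7143 (then +3.8637 / +1.0353)
    (6,5) via y @ 0.7143
    (6,4) via y @ 1.7496
    (7,4) via x @ 2.5114
    (7,3) via y @ 2.7849
    (7,2) via y @ 3.8202
    (7,1) via y @ 4.8554
    (7,0) via y @ 5.8907  # hit
  → r_2 = 5.8907
beam 3: φ=0°, α=330°
  direction (0.8660, -0.5000); cell (6,6); t to first gridline: x 0.7506, y 1.3800 (then +1.1547 / +2.0000)
    (7,6) via x @ 0.7506
    (7,5) via y @ 1.3800
    (8,5) via x @ 1.9053  # hit
  → r_3 = 1.9053
beam 4: φ=45°, α=15°
  direction (0.9659, 0.2588); cell (6,6); t to first gridline: x 0.6729, y 1.1977 (then +1.0353 / +3.8637)
    (7,6) via x @ 0.6729
    (7,7) via y @ 1.1977
    (8,7) via x @ 1.7082  # hit
  → r_4 = 1.7082
beam 5: φ=90°, α=60°
  direction (0.5000, 0.8660); cell (6,6); t to first gridline: x 1.3000, y 0.3580 (then +2.0000 / +1.1547)
    (6,7) via y @ 0.3580
    (7,7) via x @ 1.3000
    (7,8) via y @ 1.5127  # hit
  → r_5 = 1.5127

ranges = [1.9514, 5.8907, 1.9053, 1.7082, 1.5127]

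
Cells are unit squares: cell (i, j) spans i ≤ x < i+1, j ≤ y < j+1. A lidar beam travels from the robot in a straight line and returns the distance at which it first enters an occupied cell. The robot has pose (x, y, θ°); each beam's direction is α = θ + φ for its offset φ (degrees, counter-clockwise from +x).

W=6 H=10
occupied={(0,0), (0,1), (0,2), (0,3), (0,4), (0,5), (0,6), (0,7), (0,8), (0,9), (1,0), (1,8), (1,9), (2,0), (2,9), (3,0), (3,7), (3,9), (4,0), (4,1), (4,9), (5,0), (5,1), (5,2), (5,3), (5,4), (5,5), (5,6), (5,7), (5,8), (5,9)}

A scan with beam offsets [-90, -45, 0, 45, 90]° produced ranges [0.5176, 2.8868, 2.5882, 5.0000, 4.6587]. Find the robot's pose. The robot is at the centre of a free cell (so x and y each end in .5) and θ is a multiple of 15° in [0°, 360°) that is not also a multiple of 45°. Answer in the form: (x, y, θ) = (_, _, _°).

Candidates: 29 free-cell centres × 16 headings = 464 poses. Raycast each; keep the one whose scan matches to 4 dp.
  (1.5, 4.5, 210°): beam 1 = 1.0000 ≠ 0.5176 ✗
  (1.5, 4.5, 345°): beam 1 = 1.9319 ≠ 0.5176 ✗
  (1.5, 3.5, 345°): beam 1 = 1.9319 ≠ 0.5176 ✗
  (3.5, 4.5, 120°): beam 1 = 1.7321 ≠ 0.5176 ✗
  …
  (3.5, 6.5, 195°): r_1=0.5176, r_2=2.8868, r_3=2.5882, r_4=5.0000, r_5=4.6587 — all match ✓
Unique over the lattice → pose = (3.5, 6.5, 195°).

(x, y, θ) = (3.5, 6.5, 195°)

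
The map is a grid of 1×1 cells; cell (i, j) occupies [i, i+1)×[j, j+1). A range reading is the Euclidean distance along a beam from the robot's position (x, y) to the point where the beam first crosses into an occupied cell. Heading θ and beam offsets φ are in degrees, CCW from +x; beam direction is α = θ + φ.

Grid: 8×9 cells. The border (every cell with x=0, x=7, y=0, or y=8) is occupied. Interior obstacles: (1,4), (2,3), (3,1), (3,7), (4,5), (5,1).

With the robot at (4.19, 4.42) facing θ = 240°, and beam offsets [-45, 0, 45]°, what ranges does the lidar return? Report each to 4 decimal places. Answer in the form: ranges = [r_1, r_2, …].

beam 1: φ=-45°, α=195°
  d=(-0.9659,-0.2588)  start (4,4)  tX=0.1967 tY=1.6228  stride 1/|dx|=1.0353 1/|dy|=3.8637
    cross x-line → (3,4), t=0.1967
    cross x-line → (2,4), t=1.2320
    cross y-line → (2,3), t=1.6228 (wall)
  → r_1 = 1.6228
beam 2: φ=0°, α=240°
  d=(-0.5000,-0.8660)  start (4,4)  tX=0.3800 tY=0.4850  stride 1/|dx|=2.0000 1/|dy|=1.1547
    cross x-line → (3,4), t=0.3800
    cross y-line → (3,3), t=0.4850
    cross y-line → (3,2), t=1.6397
    cross x-line → (2,2), t=2.3800
    cross y-line → (2,1), t=2.7944
    cross y-line → (2,0), t=3.9491 (wall)
  → r_2 = 3.9491
beam 3: φ=45°, α=285°
  d=(0.2588,-0.9659)  start (4,4)  tX=3.1296 tY=0.4348  stride 1/|dx|=3.8637 1/|dy|=1.0353
    cross y-line → (4,3), t=0.4348
    cross y-line → (4,2), t=1.4701
    cross y-line → (4,1), t=2.5054
    cross x-line → (5,1), t=3.1296 (wall)
  → r_3 = 3.1296

ranges = [1.6228, 3.9491, 3.1296]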